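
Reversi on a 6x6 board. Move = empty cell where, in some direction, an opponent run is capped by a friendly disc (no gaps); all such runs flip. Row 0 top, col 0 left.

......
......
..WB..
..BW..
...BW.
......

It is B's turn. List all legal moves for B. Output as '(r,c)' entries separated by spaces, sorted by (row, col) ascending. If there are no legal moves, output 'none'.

Answer: (1,2) (2,1) (3,4) (4,5)

Derivation:
(1,1): no bracket -> illegal
(1,2): flips 1 -> legal
(1,3): no bracket -> illegal
(2,1): flips 1 -> legal
(2,4): no bracket -> illegal
(3,1): no bracket -> illegal
(3,4): flips 1 -> legal
(3,5): no bracket -> illegal
(4,2): no bracket -> illegal
(4,5): flips 1 -> legal
(5,3): no bracket -> illegal
(5,4): no bracket -> illegal
(5,5): no bracket -> illegal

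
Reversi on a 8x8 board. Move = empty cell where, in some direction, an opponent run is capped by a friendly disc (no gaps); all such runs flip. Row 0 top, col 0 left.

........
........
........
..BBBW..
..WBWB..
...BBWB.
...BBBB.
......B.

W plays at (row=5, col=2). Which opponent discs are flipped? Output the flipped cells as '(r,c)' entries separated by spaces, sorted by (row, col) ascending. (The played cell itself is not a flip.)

Dir NW: first cell '.' (not opp) -> no flip
Dir N: first cell 'W' (not opp) -> no flip
Dir NE: opp run (4,3) (3,4), next='.' -> no flip
Dir W: first cell '.' (not opp) -> no flip
Dir E: opp run (5,3) (5,4) capped by W -> flip
Dir SW: first cell '.' (not opp) -> no flip
Dir S: first cell '.' (not opp) -> no flip
Dir SE: opp run (6,3), next='.' -> no flip

Answer: (5,3) (5,4)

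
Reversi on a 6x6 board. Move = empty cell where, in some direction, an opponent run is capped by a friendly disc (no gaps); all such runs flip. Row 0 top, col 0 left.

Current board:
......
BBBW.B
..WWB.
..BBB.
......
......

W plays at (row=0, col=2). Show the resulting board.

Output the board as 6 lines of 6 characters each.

Place W at (0,2); scan 8 dirs for brackets.
Dir NW: edge -> no flip
Dir N: edge -> no flip
Dir NE: edge -> no flip
Dir W: first cell '.' (not opp) -> no flip
Dir E: first cell '.' (not opp) -> no flip
Dir SW: opp run (1,1), next='.' -> no flip
Dir S: opp run (1,2) capped by W -> flip
Dir SE: first cell 'W' (not opp) -> no flip
All flips: (1,2)

Answer: ..W...
BBWW.B
..WWB.
..BBB.
......
......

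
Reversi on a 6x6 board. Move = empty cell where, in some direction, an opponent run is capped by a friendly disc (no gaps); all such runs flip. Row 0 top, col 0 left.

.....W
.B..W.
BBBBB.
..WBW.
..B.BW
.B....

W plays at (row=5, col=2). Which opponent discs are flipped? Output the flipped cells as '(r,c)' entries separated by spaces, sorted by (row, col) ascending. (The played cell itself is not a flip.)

Dir NW: first cell '.' (not opp) -> no flip
Dir N: opp run (4,2) capped by W -> flip
Dir NE: first cell '.' (not opp) -> no flip
Dir W: opp run (5,1), next='.' -> no flip
Dir E: first cell '.' (not opp) -> no flip
Dir SW: edge -> no flip
Dir S: edge -> no flip
Dir SE: edge -> no flip

Answer: (4,2)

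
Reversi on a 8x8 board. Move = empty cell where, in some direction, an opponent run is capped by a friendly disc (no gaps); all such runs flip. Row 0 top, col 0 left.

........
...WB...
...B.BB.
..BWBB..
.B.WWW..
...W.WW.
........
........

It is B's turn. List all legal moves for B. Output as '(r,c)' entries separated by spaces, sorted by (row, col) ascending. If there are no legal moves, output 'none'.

(0,2): no bracket -> illegal
(0,3): flips 1 -> legal
(0,4): no bracket -> illegal
(1,2): flips 1 -> legal
(2,2): no bracket -> illegal
(2,4): no bracket -> illegal
(3,6): no bracket -> illegal
(4,2): no bracket -> illegal
(4,6): no bracket -> illegal
(4,7): no bracket -> illegal
(5,2): flips 1 -> legal
(5,4): flips 2 -> legal
(5,7): no bracket -> illegal
(6,2): flips 2 -> legal
(6,3): flips 3 -> legal
(6,4): no bracket -> illegal
(6,5): flips 2 -> legal
(6,6): no bracket -> illegal
(6,7): flips 2 -> legal

Answer: (0,3) (1,2) (5,2) (5,4) (6,2) (6,3) (6,5) (6,7)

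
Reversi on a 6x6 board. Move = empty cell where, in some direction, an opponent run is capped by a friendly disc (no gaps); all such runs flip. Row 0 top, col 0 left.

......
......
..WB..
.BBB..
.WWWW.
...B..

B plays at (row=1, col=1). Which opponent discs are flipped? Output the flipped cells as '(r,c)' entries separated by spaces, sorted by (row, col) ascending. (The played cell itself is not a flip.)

Dir NW: first cell '.' (not opp) -> no flip
Dir N: first cell '.' (not opp) -> no flip
Dir NE: first cell '.' (not opp) -> no flip
Dir W: first cell '.' (not opp) -> no flip
Dir E: first cell '.' (not opp) -> no flip
Dir SW: first cell '.' (not opp) -> no flip
Dir S: first cell '.' (not opp) -> no flip
Dir SE: opp run (2,2) capped by B -> flip

Answer: (2,2)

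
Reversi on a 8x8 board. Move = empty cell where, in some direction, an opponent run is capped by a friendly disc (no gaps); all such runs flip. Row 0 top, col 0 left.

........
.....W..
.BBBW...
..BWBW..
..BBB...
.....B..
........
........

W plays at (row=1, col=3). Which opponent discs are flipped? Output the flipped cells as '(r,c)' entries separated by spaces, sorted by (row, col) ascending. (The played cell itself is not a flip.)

Dir NW: first cell '.' (not opp) -> no flip
Dir N: first cell '.' (not opp) -> no flip
Dir NE: first cell '.' (not opp) -> no flip
Dir W: first cell '.' (not opp) -> no flip
Dir E: first cell '.' (not opp) -> no flip
Dir SW: opp run (2,2), next='.' -> no flip
Dir S: opp run (2,3) capped by W -> flip
Dir SE: first cell 'W' (not opp) -> no flip

Answer: (2,3)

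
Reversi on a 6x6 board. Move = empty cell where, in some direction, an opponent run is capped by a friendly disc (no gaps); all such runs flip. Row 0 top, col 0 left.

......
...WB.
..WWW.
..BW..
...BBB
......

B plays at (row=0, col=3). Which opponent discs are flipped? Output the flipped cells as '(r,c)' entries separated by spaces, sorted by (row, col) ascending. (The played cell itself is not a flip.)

Dir NW: edge -> no flip
Dir N: edge -> no flip
Dir NE: edge -> no flip
Dir W: first cell '.' (not opp) -> no flip
Dir E: first cell '.' (not opp) -> no flip
Dir SW: first cell '.' (not opp) -> no flip
Dir S: opp run (1,3) (2,3) (3,3) capped by B -> flip
Dir SE: first cell 'B' (not opp) -> no flip

Answer: (1,3) (2,3) (3,3)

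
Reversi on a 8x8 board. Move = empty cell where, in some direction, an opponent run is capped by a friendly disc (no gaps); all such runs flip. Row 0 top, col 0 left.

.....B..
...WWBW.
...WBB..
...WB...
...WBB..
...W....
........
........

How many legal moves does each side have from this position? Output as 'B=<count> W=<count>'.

Answer: B=12 W=8

Derivation:
-- B to move --
(0,2): flips 1 -> legal
(0,3): flips 1 -> legal
(0,4): flips 1 -> legal
(0,6): no bracket -> illegal
(0,7): flips 1 -> legal
(1,2): flips 3 -> legal
(1,7): flips 1 -> legal
(2,2): flips 2 -> legal
(2,6): no bracket -> illegal
(2,7): flips 1 -> legal
(3,2): flips 3 -> legal
(4,2): flips 2 -> legal
(5,2): flips 1 -> legal
(5,4): no bracket -> illegal
(6,2): flips 1 -> legal
(6,3): no bracket -> illegal
(6,4): no bracket -> illegal
B mobility = 12
-- W to move --
(0,4): no bracket -> illegal
(0,6): flips 2 -> legal
(2,6): flips 2 -> legal
(3,5): flips 3 -> legal
(3,6): flips 1 -> legal
(4,6): flips 2 -> legal
(5,4): flips 3 -> legal
(5,5): flips 1 -> legal
(5,6): flips 2 -> legal
W mobility = 8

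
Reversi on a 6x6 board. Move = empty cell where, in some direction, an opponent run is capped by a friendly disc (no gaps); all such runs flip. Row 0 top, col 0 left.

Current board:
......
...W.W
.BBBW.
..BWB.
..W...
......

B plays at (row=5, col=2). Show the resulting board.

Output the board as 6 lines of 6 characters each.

Place B at (5,2); scan 8 dirs for brackets.
Dir NW: first cell '.' (not opp) -> no flip
Dir N: opp run (4,2) capped by B -> flip
Dir NE: first cell '.' (not opp) -> no flip
Dir W: first cell '.' (not opp) -> no flip
Dir E: first cell '.' (not opp) -> no flip
Dir SW: edge -> no flip
Dir S: edge -> no flip
Dir SE: edge -> no flip
All flips: (4,2)

Answer: ......
...W.W
.BBBW.
..BWB.
..B...
..B...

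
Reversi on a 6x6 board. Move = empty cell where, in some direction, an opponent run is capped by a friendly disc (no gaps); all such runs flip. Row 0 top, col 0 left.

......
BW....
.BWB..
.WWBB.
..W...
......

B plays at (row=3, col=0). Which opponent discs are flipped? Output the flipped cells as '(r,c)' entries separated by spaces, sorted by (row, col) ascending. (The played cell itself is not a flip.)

Answer: (3,1) (3,2)

Derivation:
Dir NW: edge -> no flip
Dir N: first cell '.' (not opp) -> no flip
Dir NE: first cell 'B' (not opp) -> no flip
Dir W: edge -> no flip
Dir E: opp run (3,1) (3,2) capped by B -> flip
Dir SW: edge -> no flip
Dir S: first cell '.' (not opp) -> no flip
Dir SE: first cell '.' (not opp) -> no flip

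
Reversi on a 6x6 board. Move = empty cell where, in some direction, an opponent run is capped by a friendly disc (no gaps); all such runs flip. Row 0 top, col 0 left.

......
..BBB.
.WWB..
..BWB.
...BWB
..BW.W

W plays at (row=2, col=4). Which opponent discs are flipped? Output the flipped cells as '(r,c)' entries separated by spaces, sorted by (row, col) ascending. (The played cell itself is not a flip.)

Dir NW: opp run (1,3), next='.' -> no flip
Dir N: opp run (1,4), next='.' -> no flip
Dir NE: first cell '.' (not opp) -> no flip
Dir W: opp run (2,3) capped by W -> flip
Dir E: first cell '.' (not opp) -> no flip
Dir SW: first cell 'W' (not opp) -> no flip
Dir S: opp run (3,4) capped by W -> flip
Dir SE: first cell '.' (not opp) -> no flip

Answer: (2,3) (3,4)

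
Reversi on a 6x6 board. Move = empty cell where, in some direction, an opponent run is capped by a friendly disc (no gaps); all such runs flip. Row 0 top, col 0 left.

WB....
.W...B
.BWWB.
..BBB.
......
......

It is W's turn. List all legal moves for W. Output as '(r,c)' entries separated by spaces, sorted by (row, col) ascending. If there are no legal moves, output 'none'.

(0,2): flips 1 -> legal
(0,4): no bracket -> illegal
(0,5): no bracket -> illegal
(1,0): no bracket -> illegal
(1,2): no bracket -> illegal
(1,3): no bracket -> illegal
(1,4): no bracket -> illegal
(2,0): flips 1 -> legal
(2,5): flips 1 -> legal
(3,0): no bracket -> illegal
(3,1): flips 1 -> legal
(3,5): no bracket -> illegal
(4,1): flips 1 -> legal
(4,2): flips 1 -> legal
(4,3): flips 1 -> legal
(4,4): flips 1 -> legal
(4,5): flips 1 -> legal

Answer: (0,2) (2,0) (2,5) (3,1) (4,1) (4,2) (4,3) (4,4) (4,5)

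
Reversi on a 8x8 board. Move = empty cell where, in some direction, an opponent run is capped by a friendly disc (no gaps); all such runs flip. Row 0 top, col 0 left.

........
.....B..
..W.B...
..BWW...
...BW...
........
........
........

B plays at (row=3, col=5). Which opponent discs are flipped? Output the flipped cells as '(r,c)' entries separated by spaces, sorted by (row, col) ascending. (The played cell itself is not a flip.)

Dir NW: first cell 'B' (not opp) -> no flip
Dir N: first cell '.' (not opp) -> no flip
Dir NE: first cell '.' (not opp) -> no flip
Dir W: opp run (3,4) (3,3) capped by B -> flip
Dir E: first cell '.' (not opp) -> no flip
Dir SW: opp run (4,4), next='.' -> no flip
Dir S: first cell '.' (not opp) -> no flip
Dir SE: first cell '.' (not opp) -> no flip

Answer: (3,3) (3,4)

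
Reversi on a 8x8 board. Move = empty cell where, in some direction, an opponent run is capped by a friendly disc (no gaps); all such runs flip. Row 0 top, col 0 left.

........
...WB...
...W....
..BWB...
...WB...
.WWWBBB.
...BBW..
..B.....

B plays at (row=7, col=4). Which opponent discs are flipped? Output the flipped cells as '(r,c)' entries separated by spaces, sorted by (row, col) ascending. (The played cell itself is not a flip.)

Answer: (6,5)

Derivation:
Dir NW: first cell 'B' (not opp) -> no flip
Dir N: first cell 'B' (not opp) -> no flip
Dir NE: opp run (6,5) capped by B -> flip
Dir W: first cell '.' (not opp) -> no flip
Dir E: first cell '.' (not opp) -> no flip
Dir SW: edge -> no flip
Dir S: edge -> no flip
Dir SE: edge -> no flip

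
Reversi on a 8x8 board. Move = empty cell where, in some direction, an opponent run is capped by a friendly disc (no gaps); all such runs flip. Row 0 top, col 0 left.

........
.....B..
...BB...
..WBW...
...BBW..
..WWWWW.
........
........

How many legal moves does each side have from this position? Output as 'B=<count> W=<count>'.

-- B to move --
(2,1): flips 1 -> legal
(2,2): no bracket -> illegal
(2,5): flips 1 -> legal
(3,1): flips 1 -> legal
(3,5): flips 1 -> legal
(3,6): no bracket -> illegal
(4,1): flips 1 -> legal
(4,2): no bracket -> illegal
(4,6): flips 1 -> legal
(4,7): no bracket -> illegal
(5,1): no bracket -> illegal
(5,7): no bracket -> illegal
(6,1): flips 1 -> legal
(6,2): flips 1 -> legal
(6,3): flips 1 -> legal
(6,4): flips 1 -> legal
(6,5): flips 1 -> legal
(6,6): flips 1 -> legal
(6,7): flips 3 -> legal
B mobility = 13
-- W to move --
(0,4): no bracket -> illegal
(0,5): no bracket -> illegal
(0,6): no bracket -> illegal
(1,2): flips 1 -> legal
(1,3): flips 3 -> legal
(1,4): flips 2 -> legal
(1,6): no bracket -> illegal
(2,2): flips 2 -> legal
(2,5): no bracket -> illegal
(2,6): no bracket -> illegal
(3,5): flips 1 -> legal
(4,2): flips 2 -> legal
W mobility = 6

Answer: B=13 W=6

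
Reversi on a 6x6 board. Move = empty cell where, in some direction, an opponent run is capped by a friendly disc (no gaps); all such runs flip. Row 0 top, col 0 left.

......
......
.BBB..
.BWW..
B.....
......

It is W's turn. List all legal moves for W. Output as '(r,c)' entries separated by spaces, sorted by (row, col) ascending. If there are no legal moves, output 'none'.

(1,0): flips 1 -> legal
(1,1): flips 1 -> legal
(1,2): flips 1 -> legal
(1,3): flips 1 -> legal
(1,4): flips 1 -> legal
(2,0): no bracket -> illegal
(2,4): no bracket -> illegal
(3,0): flips 1 -> legal
(3,4): no bracket -> illegal
(4,1): no bracket -> illegal
(4,2): no bracket -> illegal
(5,0): no bracket -> illegal
(5,1): no bracket -> illegal

Answer: (1,0) (1,1) (1,2) (1,3) (1,4) (3,0)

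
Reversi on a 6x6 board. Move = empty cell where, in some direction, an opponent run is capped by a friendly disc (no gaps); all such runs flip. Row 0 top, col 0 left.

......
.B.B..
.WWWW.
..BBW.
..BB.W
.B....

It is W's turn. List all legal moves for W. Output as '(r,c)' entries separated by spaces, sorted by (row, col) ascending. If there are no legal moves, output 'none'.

Answer: (0,0) (0,1) (0,2) (0,3) (0,4) (3,1) (4,1) (4,4) (5,2) (5,3) (5,4)

Derivation:
(0,0): flips 1 -> legal
(0,1): flips 1 -> legal
(0,2): flips 1 -> legal
(0,3): flips 1 -> legal
(0,4): flips 1 -> legal
(1,0): no bracket -> illegal
(1,2): no bracket -> illegal
(1,4): no bracket -> illegal
(2,0): no bracket -> illegal
(3,1): flips 2 -> legal
(4,0): no bracket -> illegal
(4,1): flips 1 -> legal
(4,4): flips 1 -> legal
(5,0): no bracket -> illegal
(5,2): flips 3 -> legal
(5,3): flips 2 -> legal
(5,4): flips 2 -> legal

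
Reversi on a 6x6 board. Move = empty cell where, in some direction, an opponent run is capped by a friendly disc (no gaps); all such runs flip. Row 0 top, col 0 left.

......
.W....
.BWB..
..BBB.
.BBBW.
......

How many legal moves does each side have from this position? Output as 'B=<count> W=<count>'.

-- B to move --
(0,0): flips 2 -> legal
(0,1): flips 1 -> legal
(0,2): no bracket -> illegal
(1,0): no bracket -> illegal
(1,2): flips 1 -> legal
(1,3): no bracket -> illegal
(2,0): no bracket -> illegal
(3,1): no bracket -> illegal
(3,5): no bracket -> illegal
(4,5): flips 1 -> legal
(5,3): no bracket -> illegal
(5,4): flips 1 -> legal
(5,5): flips 1 -> legal
B mobility = 6
-- W to move --
(1,0): no bracket -> illegal
(1,2): no bracket -> illegal
(1,3): no bracket -> illegal
(1,4): no bracket -> illegal
(2,0): flips 1 -> legal
(2,4): flips 2 -> legal
(2,5): no bracket -> illegal
(3,0): no bracket -> illegal
(3,1): flips 1 -> legal
(3,5): no bracket -> illegal
(4,0): flips 3 -> legal
(4,5): no bracket -> illegal
(5,0): no bracket -> illegal
(5,1): no bracket -> illegal
(5,2): flips 2 -> legal
(5,3): no bracket -> illegal
(5,4): no bracket -> illegal
W mobility = 5

Answer: B=6 W=5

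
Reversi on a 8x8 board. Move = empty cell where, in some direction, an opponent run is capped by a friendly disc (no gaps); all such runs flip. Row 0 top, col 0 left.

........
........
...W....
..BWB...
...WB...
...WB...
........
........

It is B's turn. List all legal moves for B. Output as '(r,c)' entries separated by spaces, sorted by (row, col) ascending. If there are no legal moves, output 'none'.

(1,2): flips 1 -> legal
(1,3): no bracket -> illegal
(1,4): flips 1 -> legal
(2,2): flips 1 -> legal
(2,4): no bracket -> illegal
(4,2): flips 1 -> legal
(5,2): flips 2 -> legal
(6,2): flips 1 -> legal
(6,3): no bracket -> illegal
(6,4): no bracket -> illegal

Answer: (1,2) (1,4) (2,2) (4,2) (5,2) (6,2)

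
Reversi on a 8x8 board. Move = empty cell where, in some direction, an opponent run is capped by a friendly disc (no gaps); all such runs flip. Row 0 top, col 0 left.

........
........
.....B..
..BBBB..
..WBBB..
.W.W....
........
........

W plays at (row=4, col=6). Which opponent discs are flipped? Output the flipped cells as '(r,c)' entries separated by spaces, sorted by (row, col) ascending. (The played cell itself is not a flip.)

Dir NW: opp run (3,5), next='.' -> no flip
Dir N: first cell '.' (not opp) -> no flip
Dir NE: first cell '.' (not opp) -> no flip
Dir W: opp run (4,5) (4,4) (4,3) capped by W -> flip
Dir E: first cell '.' (not opp) -> no flip
Dir SW: first cell '.' (not opp) -> no flip
Dir S: first cell '.' (not opp) -> no flip
Dir SE: first cell '.' (not opp) -> no flip

Answer: (4,3) (4,4) (4,5)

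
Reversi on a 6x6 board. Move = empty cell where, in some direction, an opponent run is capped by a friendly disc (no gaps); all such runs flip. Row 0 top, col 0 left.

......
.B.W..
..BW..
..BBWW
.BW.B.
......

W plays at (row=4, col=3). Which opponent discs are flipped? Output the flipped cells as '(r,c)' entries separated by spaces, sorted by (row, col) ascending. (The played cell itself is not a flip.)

Answer: (3,3)

Derivation:
Dir NW: opp run (3,2), next='.' -> no flip
Dir N: opp run (3,3) capped by W -> flip
Dir NE: first cell 'W' (not opp) -> no flip
Dir W: first cell 'W' (not opp) -> no flip
Dir E: opp run (4,4), next='.' -> no flip
Dir SW: first cell '.' (not opp) -> no flip
Dir S: first cell '.' (not opp) -> no flip
Dir SE: first cell '.' (not opp) -> no flip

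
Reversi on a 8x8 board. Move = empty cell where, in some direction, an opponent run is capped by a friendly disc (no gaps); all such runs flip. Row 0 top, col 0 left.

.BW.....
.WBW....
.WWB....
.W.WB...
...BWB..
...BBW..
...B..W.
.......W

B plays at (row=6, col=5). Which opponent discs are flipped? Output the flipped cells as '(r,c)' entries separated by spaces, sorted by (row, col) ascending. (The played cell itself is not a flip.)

Dir NW: first cell 'B' (not opp) -> no flip
Dir N: opp run (5,5) capped by B -> flip
Dir NE: first cell '.' (not opp) -> no flip
Dir W: first cell '.' (not opp) -> no flip
Dir E: opp run (6,6), next='.' -> no flip
Dir SW: first cell '.' (not opp) -> no flip
Dir S: first cell '.' (not opp) -> no flip
Dir SE: first cell '.' (not opp) -> no flip

Answer: (5,5)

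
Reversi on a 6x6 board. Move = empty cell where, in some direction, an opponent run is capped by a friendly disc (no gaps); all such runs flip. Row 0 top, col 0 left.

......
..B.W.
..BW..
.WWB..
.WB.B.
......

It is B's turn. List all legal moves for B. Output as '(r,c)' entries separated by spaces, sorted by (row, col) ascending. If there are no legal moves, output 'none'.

Answer: (1,3) (2,0) (2,4) (3,0) (3,4) (4,0)

Derivation:
(0,3): no bracket -> illegal
(0,4): no bracket -> illegal
(0,5): no bracket -> illegal
(1,3): flips 1 -> legal
(1,5): no bracket -> illegal
(2,0): flips 1 -> legal
(2,1): no bracket -> illegal
(2,4): flips 1 -> legal
(2,5): no bracket -> illegal
(3,0): flips 2 -> legal
(3,4): flips 1 -> legal
(4,0): flips 2 -> legal
(4,3): no bracket -> illegal
(5,0): no bracket -> illegal
(5,1): no bracket -> illegal
(5,2): no bracket -> illegal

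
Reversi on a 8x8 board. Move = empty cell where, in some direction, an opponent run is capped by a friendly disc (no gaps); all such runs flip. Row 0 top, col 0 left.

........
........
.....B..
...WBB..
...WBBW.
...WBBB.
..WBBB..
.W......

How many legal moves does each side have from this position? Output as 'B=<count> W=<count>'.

Answer: B=10 W=9

Derivation:
-- B to move --
(2,2): flips 1 -> legal
(2,3): flips 3 -> legal
(2,4): no bracket -> illegal
(3,2): flips 2 -> legal
(3,6): flips 1 -> legal
(3,7): flips 1 -> legal
(4,2): flips 2 -> legal
(4,7): flips 1 -> legal
(5,1): no bracket -> illegal
(5,2): flips 2 -> legal
(5,7): flips 1 -> legal
(6,0): no bracket -> illegal
(6,1): flips 1 -> legal
(7,0): no bracket -> illegal
(7,2): no bracket -> illegal
(7,3): no bracket -> illegal
B mobility = 10
-- W to move --
(1,4): no bracket -> illegal
(1,5): no bracket -> illegal
(1,6): flips 2 -> legal
(2,3): no bracket -> illegal
(2,4): flips 1 -> legal
(2,6): flips 2 -> legal
(3,6): flips 2 -> legal
(4,7): no bracket -> illegal
(5,2): no bracket -> illegal
(5,7): flips 3 -> legal
(6,6): flips 6 -> legal
(6,7): no bracket -> illegal
(7,2): no bracket -> illegal
(7,3): flips 3 -> legal
(7,4): no bracket -> illegal
(7,5): flips 1 -> legal
(7,6): flips 2 -> legal
W mobility = 9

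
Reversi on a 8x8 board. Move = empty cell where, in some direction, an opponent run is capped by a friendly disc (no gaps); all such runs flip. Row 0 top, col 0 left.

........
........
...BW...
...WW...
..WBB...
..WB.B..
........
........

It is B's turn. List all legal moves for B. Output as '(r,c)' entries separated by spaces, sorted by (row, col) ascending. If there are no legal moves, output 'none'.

Answer: (1,4) (2,2) (2,5) (3,1) (4,1) (4,5) (5,1) (6,1)

Derivation:
(1,3): no bracket -> illegal
(1,4): flips 2 -> legal
(1,5): no bracket -> illegal
(2,2): flips 1 -> legal
(2,5): flips 2 -> legal
(3,1): flips 1 -> legal
(3,2): no bracket -> illegal
(3,5): no bracket -> illegal
(4,1): flips 1 -> legal
(4,5): flips 1 -> legal
(5,1): flips 1 -> legal
(6,1): flips 1 -> legal
(6,2): no bracket -> illegal
(6,3): no bracket -> illegal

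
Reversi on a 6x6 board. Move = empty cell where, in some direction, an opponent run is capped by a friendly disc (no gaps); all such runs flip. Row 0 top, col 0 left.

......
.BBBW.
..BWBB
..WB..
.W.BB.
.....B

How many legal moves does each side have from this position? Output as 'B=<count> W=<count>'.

Answer: B=7 W=8

Derivation:
-- B to move --
(0,3): flips 1 -> legal
(0,4): flips 1 -> legal
(0,5): no bracket -> illegal
(1,5): flips 1 -> legal
(2,1): flips 1 -> legal
(3,0): no bracket -> illegal
(3,1): flips 1 -> legal
(3,4): flips 1 -> legal
(4,0): no bracket -> illegal
(4,2): flips 1 -> legal
(5,0): no bracket -> illegal
(5,1): no bracket -> illegal
(5,2): no bracket -> illegal
B mobility = 7
-- W to move --
(0,0): no bracket -> illegal
(0,1): flips 1 -> legal
(0,2): flips 2 -> legal
(0,3): flips 1 -> legal
(0,4): no bracket -> illegal
(1,0): flips 3 -> legal
(1,5): no bracket -> illegal
(2,0): no bracket -> illegal
(2,1): flips 1 -> legal
(3,1): no bracket -> illegal
(3,4): flips 2 -> legal
(3,5): no bracket -> illegal
(4,2): no bracket -> illegal
(4,5): no bracket -> illegal
(5,2): no bracket -> illegal
(5,3): flips 2 -> legal
(5,4): flips 1 -> legal
W mobility = 8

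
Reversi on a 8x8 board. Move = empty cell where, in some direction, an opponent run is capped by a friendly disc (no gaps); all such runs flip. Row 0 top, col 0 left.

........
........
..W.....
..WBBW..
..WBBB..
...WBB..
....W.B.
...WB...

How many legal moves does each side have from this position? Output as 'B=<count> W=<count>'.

-- B to move --
(1,1): flips 1 -> legal
(1,2): no bracket -> illegal
(1,3): no bracket -> illegal
(2,1): flips 1 -> legal
(2,3): no bracket -> illegal
(2,4): no bracket -> illegal
(2,5): flips 1 -> legal
(2,6): flips 1 -> legal
(3,1): flips 1 -> legal
(3,6): flips 1 -> legal
(4,1): flips 1 -> legal
(4,6): no bracket -> illegal
(5,1): flips 1 -> legal
(5,2): flips 1 -> legal
(6,2): flips 1 -> legal
(6,3): flips 1 -> legal
(6,5): no bracket -> illegal
(7,2): flips 1 -> legal
(7,5): no bracket -> illegal
B mobility = 12
-- W to move --
(2,3): flips 2 -> legal
(2,4): flips 4 -> legal
(2,5): no bracket -> illegal
(3,6): no bracket -> illegal
(4,6): flips 4 -> legal
(5,2): no bracket -> illegal
(5,6): flips 2 -> legal
(5,7): no bracket -> illegal
(6,3): no bracket -> illegal
(6,5): flips 4 -> legal
(6,7): no bracket -> illegal
(7,5): flips 1 -> legal
(7,6): no bracket -> illegal
(7,7): flips 4 -> legal
W mobility = 7

Answer: B=12 W=7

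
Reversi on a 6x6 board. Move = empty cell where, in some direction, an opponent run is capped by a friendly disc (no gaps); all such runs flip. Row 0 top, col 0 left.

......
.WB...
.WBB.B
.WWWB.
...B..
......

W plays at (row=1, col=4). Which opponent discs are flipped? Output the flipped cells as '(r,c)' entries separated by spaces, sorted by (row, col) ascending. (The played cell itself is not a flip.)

Answer: (2,3)

Derivation:
Dir NW: first cell '.' (not opp) -> no flip
Dir N: first cell '.' (not opp) -> no flip
Dir NE: first cell '.' (not opp) -> no flip
Dir W: first cell '.' (not opp) -> no flip
Dir E: first cell '.' (not opp) -> no flip
Dir SW: opp run (2,3) capped by W -> flip
Dir S: first cell '.' (not opp) -> no flip
Dir SE: opp run (2,5), next=edge -> no flip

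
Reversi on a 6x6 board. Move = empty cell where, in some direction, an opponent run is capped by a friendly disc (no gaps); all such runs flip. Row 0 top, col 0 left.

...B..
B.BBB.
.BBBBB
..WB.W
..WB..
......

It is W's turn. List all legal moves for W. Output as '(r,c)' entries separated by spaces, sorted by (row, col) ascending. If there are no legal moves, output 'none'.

Answer: (0,2) (0,5) (1,5) (3,4) (4,4) (5,4)

Derivation:
(0,0): no bracket -> illegal
(0,1): no bracket -> illegal
(0,2): flips 4 -> legal
(0,4): no bracket -> illegal
(0,5): flips 2 -> legal
(1,1): no bracket -> illegal
(1,5): flips 3 -> legal
(2,0): no bracket -> illegal
(3,0): no bracket -> illegal
(3,1): no bracket -> illegal
(3,4): flips 1 -> legal
(4,4): flips 1 -> legal
(5,2): no bracket -> illegal
(5,3): no bracket -> illegal
(5,4): flips 1 -> legal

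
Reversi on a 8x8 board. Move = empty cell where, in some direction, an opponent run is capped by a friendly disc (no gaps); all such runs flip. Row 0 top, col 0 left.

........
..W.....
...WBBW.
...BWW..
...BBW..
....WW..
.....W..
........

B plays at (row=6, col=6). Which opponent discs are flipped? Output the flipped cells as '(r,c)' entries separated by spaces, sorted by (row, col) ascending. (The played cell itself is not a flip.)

Dir NW: opp run (5,5) capped by B -> flip
Dir N: first cell '.' (not opp) -> no flip
Dir NE: first cell '.' (not opp) -> no flip
Dir W: opp run (6,5), next='.' -> no flip
Dir E: first cell '.' (not opp) -> no flip
Dir SW: first cell '.' (not opp) -> no flip
Dir S: first cell '.' (not opp) -> no flip
Dir SE: first cell '.' (not opp) -> no flip

Answer: (5,5)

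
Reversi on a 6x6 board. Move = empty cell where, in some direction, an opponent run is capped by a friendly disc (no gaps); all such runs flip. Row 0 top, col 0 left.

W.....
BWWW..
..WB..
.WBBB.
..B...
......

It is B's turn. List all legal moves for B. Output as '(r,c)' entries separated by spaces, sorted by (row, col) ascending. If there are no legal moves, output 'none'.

(0,1): flips 1 -> legal
(0,2): flips 2 -> legal
(0,3): flips 1 -> legal
(0,4): no bracket -> illegal
(1,4): flips 3 -> legal
(2,0): flips 1 -> legal
(2,1): flips 1 -> legal
(2,4): no bracket -> illegal
(3,0): flips 1 -> legal
(4,0): no bracket -> illegal
(4,1): no bracket -> illegal

Answer: (0,1) (0,2) (0,3) (1,4) (2,0) (2,1) (3,0)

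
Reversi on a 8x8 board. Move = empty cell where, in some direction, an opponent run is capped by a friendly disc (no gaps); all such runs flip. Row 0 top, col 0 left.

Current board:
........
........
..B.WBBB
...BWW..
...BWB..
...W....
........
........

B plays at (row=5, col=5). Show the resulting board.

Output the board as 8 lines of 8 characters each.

Answer: ........
........
..B.WBBB
...BWW..
...BBB..
...W.B..
........
........

Derivation:
Place B at (5,5); scan 8 dirs for brackets.
Dir NW: opp run (4,4) capped by B -> flip
Dir N: first cell 'B' (not opp) -> no flip
Dir NE: first cell '.' (not opp) -> no flip
Dir W: first cell '.' (not opp) -> no flip
Dir E: first cell '.' (not opp) -> no flip
Dir SW: first cell '.' (not opp) -> no flip
Dir S: first cell '.' (not opp) -> no flip
Dir SE: first cell '.' (not opp) -> no flip
All flips: (4,4)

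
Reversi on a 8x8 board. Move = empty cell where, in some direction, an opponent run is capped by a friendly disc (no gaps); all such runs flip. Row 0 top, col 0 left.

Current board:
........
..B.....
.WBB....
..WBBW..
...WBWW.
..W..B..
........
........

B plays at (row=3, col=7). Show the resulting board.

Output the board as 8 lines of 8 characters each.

Place B at (3,7); scan 8 dirs for brackets.
Dir NW: first cell '.' (not opp) -> no flip
Dir N: first cell '.' (not opp) -> no flip
Dir NE: edge -> no flip
Dir W: first cell '.' (not opp) -> no flip
Dir E: edge -> no flip
Dir SW: opp run (4,6) capped by B -> flip
Dir S: first cell '.' (not opp) -> no flip
Dir SE: edge -> no flip
All flips: (4,6)

Answer: ........
..B.....
.WBB....
..WBBW.B
...WBWB.
..W..B..
........
........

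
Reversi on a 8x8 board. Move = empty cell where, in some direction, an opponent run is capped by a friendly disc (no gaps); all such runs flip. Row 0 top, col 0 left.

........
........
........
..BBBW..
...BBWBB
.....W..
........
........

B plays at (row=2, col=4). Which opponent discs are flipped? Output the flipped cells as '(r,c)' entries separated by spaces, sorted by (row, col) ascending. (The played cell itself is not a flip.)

Dir NW: first cell '.' (not opp) -> no flip
Dir N: first cell '.' (not opp) -> no flip
Dir NE: first cell '.' (not opp) -> no flip
Dir W: first cell '.' (not opp) -> no flip
Dir E: first cell '.' (not opp) -> no flip
Dir SW: first cell 'B' (not opp) -> no flip
Dir S: first cell 'B' (not opp) -> no flip
Dir SE: opp run (3,5) capped by B -> flip

Answer: (3,5)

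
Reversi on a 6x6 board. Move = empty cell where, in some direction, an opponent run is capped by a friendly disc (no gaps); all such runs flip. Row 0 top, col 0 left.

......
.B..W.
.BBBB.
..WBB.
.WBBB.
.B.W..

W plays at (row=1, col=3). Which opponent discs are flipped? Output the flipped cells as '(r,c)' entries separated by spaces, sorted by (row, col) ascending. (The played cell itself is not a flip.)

Answer: (2,3) (3,3) (4,3)

Derivation:
Dir NW: first cell '.' (not opp) -> no flip
Dir N: first cell '.' (not opp) -> no flip
Dir NE: first cell '.' (not opp) -> no flip
Dir W: first cell '.' (not opp) -> no flip
Dir E: first cell 'W' (not opp) -> no flip
Dir SW: opp run (2,2), next='.' -> no flip
Dir S: opp run (2,3) (3,3) (4,3) capped by W -> flip
Dir SE: opp run (2,4), next='.' -> no flip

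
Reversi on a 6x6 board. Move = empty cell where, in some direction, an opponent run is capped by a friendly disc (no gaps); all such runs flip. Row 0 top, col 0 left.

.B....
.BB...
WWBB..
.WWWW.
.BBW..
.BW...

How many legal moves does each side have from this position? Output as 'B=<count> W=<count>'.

Answer: B=6 W=10

Derivation:
-- B to move --
(1,0): no bracket -> illegal
(2,4): flips 1 -> legal
(2,5): no bracket -> illegal
(3,0): flips 1 -> legal
(3,5): no bracket -> illegal
(4,0): flips 1 -> legal
(4,4): flips 2 -> legal
(4,5): flips 1 -> legal
(5,3): flips 3 -> legal
(5,4): no bracket -> illegal
B mobility = 6
-- W to move --
(0,0): flips 2 -> legal
(0,2): flips 3 -> legal
(0,3): flips 1 -> legal
(1,0): no bracket -> illegal
(1,3): flips 2 -> legal
(1,4): flips 1 -> legal
(2,4): flips 2 -> legal
(3,0): flips 1 -> legal
(4,0): flips 2 -> legal
(5,0): flips 2 -> legal
(5,3): flips 1 -> legal
W mobility = 10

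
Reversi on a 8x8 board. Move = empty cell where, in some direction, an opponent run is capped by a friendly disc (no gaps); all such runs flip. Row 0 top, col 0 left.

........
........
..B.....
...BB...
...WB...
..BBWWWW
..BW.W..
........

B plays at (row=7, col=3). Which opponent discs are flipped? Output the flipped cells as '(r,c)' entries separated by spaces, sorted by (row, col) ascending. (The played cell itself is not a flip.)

Dir NW: first cell 'B' (not opp) -> no flip
Dir N: opp run (6,3) capped by B -> flip
Dir NE: first cell '.' (not opp) -> no flip
Dir W: first cell '.' (not opp) -> no flip
Dir E: first cell '.' (not opp) -> no flip
Dir SW: edge -> no flip
Dir S: edge -> no flip
Dir SE: edge -> no flip

Answer: (6,3)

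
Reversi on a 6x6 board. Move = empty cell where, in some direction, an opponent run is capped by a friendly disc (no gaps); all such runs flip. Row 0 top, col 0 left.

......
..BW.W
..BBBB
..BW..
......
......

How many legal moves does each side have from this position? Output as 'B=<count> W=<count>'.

Answer: B=9 W=3

Derivation:
-- B to move --
(0,2): flips 1 -> legal
(0,3): flips 1 -> legal
(0,4): flips 1 -> legal
(0,5): flips 1 -> legal
(1,4): flips 1 -> legal
(3,4): flips 1 -> legal
(4,2): flips 1 -> legal
(4,3): flips 1 -> legal
(4,4): flips 1 -> legal
B mobility = 9
-- W to move --
(0,1): no bracket -> illegal
(0,2): no bracket -> illegal
(0,3): no bracket -> illegal
(1,1): flips 2 -> legal
(1,4): no bracket -> illegal
(2,1): no bracket -> illegal
(3,1): flips 2 -> legal
(3,4): no bracket -> illegal
(3,5): flips 2 -> legal
(4,1): no bracket -> illegal
(4,2): no bracket -> illegal
(4,3): no bracket -> illegal
W mobility = 3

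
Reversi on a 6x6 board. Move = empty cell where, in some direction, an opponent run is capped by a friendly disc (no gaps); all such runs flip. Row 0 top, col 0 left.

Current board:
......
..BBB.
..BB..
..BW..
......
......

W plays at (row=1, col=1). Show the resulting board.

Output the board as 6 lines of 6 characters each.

Place W at (1,1); scan 8 dirs for brackets.
Dir NW: first cell '.' (not opp) -> no flip
Dir N: first cell '.' (not opp) -> no flip
Dir NE: first cell '.' (not opp) -> no flip
Dir W: first cell '.' (not opp) -> no flip
Dir E: opp run (1,2) (1,3) (1,4), next='.' -> no flip
Dir SW: first cell '.' (not opp) -> no flip
Dir S: first cell '.' (not opp) -> no flip
Dir SE: opp run (2,2) capped by W -> flip
All flips: (2,2)

Answer: ......
.WBBB.
..WB..
..BW..
......
......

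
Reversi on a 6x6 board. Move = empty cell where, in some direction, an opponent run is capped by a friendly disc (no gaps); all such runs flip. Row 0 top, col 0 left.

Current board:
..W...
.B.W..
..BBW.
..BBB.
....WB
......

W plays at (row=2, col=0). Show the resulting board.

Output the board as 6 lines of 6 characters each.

Place W at (2,0); scan 8 dirs for brackets.
Dir NW: edge -> no flip
Dir N: first cell '.' (not opp) -> no flip
Dir NE: opp run (1,1) capped by W -> flip
Dir W: edge -> no flip
Dir E: first cell '.' (not opp) -> no flip
Dir SW: edge -> no flip
Dir S: first cell '.' (not opp) -> no flip
Dir SE: first cell '.' (not opp) -> no flip
All flips: (1,1)

Answer: ..W...
.W.W..
W.BBW.
..BBB.
....WB
......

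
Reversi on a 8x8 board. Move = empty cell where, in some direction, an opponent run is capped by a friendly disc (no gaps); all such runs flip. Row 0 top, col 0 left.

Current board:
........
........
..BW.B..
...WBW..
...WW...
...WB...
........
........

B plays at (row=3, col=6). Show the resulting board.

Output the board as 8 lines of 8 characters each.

Answer: ........
........
..BW.B..
...WBBB.
...WW...
...WB...
........
........

Derivation:
Place B at (3,6); scan 8 dirs for brackets.
Dir NW: first cell 'B' (not opp) -> no flip
Dir N: first cell '.' (not opp) -> no flip
Dir NE: first cell '.' (not opp) -> no flip
Dir W: opp run (3,5) capped by B -> flip
Dir E: first cell '.' (not opp) -> no flip
Dir SW: first cell '.' (not opp) -> no flip
Dir S: first cell '.' (not opp) -> no flip
Dir SE: first cell '.' (not opp) -> no flip
All flips: (3,5)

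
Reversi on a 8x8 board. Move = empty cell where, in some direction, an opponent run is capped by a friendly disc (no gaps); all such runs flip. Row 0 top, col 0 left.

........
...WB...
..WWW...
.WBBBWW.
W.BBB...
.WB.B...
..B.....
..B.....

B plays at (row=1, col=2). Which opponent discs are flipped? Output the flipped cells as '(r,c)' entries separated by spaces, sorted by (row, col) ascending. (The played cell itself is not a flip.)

Dir NW: first cell '.' (not opp) -> no flip
Dir N: first cell '.' (not opp) -> no flip
Dir NE: first cell '.' (not opp) -> no flip
Dir W: first cell '.' (not opp) -> no flip
Dir E: opp run (1,3) capped by B -> flip
Dir SW: first cell '.' (not opp) -> no flip
Dir S: opp run (2,2) capped by B -> flip
Dir SE: opp run (2,3) capped by B -> flip

Answer: (1,3) (2,2) (2,3)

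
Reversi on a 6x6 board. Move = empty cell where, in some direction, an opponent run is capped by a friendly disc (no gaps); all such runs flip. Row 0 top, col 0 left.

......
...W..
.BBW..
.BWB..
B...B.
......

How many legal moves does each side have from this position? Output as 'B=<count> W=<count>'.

-- B to move --
(0,2): no bracket -> illegal
(0,3): flips 2 -> legal
(0,4): flips 1 -> legal
(1,2): no bracket -> illegal
(1,4): no bracket -> illegal
(2,4): flips 1 -> legal
(3,4): no bracket -> illegal
(4,1): no bracket -> illegal
(4,2): flips 1 -> legal
(4,3): flips 1 -> legal
B mobility = 5
-- W to move --
(1,0): flips 1 -> legal
(1,1): no bracket -> illegal
(1,2): flips 1 -> legal
(2,0): flips 2 -> legal
(2,4): no bracket -> illegal
(3,0): flips 1 -> legal
(3,4): flips 1 -> legal
(3,5): no bracket -> illegal
(4,1): no bracket -> illegal
(4,2): no bracket -> illegal
(4,3): flips 1 -> legal
(4,5): no bracket -> illegal
(5,0): no bracket -> illegal
(5,1): no bracket -> illegal
(5,3): no bracket -> illegal
(5,4): no bracket -> illegal
(5,5): no bracket -> illegal
W mobility = 6

Answer: B=5 W=6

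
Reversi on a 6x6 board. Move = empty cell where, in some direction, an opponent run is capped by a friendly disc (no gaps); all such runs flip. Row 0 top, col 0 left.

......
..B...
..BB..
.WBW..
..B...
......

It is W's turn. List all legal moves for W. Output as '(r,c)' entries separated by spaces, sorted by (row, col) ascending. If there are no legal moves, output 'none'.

Answer: (1,1) (1,3) (5,1) (5,3)

Derivation:
(0,1): no bracket -> illegal
(0,2): no bracket -> illegal
(0,3): no bracket -> illegal
(1,1): flips 1 -> legal
(1,3): flips 2 -> legal
(1,4): no bracket -> illegal
(2,1): no bracket -> illegal
(2,4): no bracket -> illegal
(3,4): no bracket -> illegal
(4,1): no bracket -> illegal
(4,3): no bracket -> illegal
(5,1): flips 1 -> legal
(5,2): no bracket -> illegal
(5,3): flips 1 -> legal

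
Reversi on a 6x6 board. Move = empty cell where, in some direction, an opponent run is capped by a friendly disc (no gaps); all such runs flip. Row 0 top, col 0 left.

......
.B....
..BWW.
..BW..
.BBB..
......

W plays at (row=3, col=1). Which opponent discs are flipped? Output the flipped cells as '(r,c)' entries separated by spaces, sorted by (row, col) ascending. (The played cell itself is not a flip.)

Dir NW: first cell '.' (not opp) -> no flip
Dir N: first cell '.' (not opp) -> no flip
Dir NE: opp run (2,2), next='.' -> no flip
Dir W: first cell '.' (not opp) -> no flip
Dir E: opp run (3,2) capped by W -> flip
Dir SW: first cell '.' (not opp) -> no flip
Dir S: opp run (4,1), next='.' -> no flip
Dir SE: opp run (4,2), next='.' -> no flip

Answer: (3,2)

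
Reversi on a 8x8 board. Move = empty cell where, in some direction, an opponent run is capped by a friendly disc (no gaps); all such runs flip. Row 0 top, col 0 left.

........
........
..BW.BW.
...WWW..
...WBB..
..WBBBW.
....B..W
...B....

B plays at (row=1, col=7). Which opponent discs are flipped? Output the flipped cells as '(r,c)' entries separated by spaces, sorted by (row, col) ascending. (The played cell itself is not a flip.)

Answer: (2,6) (3,5)

Derivation:
Dir NW: first cell '.' (not opp) -> no flip
Dir N: first cell '.' (not opp) -> no flip
Dir NE: edge -> no flip
Dir W: first cell '.' (not opp) -> no flip
Dir E: edge -> no flip
Dir SW: opp run (2,6) (3,5) capped by B -> flip
Dir S: first cell '.' (not opp) -> no flip
Dir SE: edge -> no flip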